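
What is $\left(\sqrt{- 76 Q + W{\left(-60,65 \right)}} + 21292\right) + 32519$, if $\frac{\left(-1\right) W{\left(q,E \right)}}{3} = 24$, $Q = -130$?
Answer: $53811 + 4 \sqrt{613} \approx 53910.0$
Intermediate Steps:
$W{\left(q,E \right)} = -72$ ($W{\left(q,E \right)} = \left(-3\right) 24 = -72$)
$\left(\sqrt{- 76 Q + W{\left(-60,65 \right)}} + 21292\right) + 32519 = \left(\sqrt{\left(-76\right) \left(-130\right) - 72} + 21292\right) + 32519 = \left(\sqrt{9880 - 72} + 21292\right) + 32519 = \left(\sqrt{9808} + 21292\right) + 32519 = \left(4 \sqrt{613} + 21292\right) + 32519 = \left(21292 + 4 \sqrt{613}\right) + 32519 = 53811 + 4 \sqrt{613}$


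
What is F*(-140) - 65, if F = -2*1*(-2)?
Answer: -625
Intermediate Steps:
F = 4 (F = -2*(-2) = 4)
F*(-140) - 65 = 4*(-140) - 65 = -560 - 65 = -625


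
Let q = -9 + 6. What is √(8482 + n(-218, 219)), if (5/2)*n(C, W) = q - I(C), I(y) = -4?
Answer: 2*√53015/5 ≈ 92.100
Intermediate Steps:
q = -3
n(C, W) = ⅖ (n(C, W) = 2*(-3 - 1*(-4))/5 = 2*(-3 + 4)/5 = (⅖)*1 = ⅖)
√(8482 + n(-218, 219)) = √(8482 + ⅖) = √(42412/5) = 2*√53015/5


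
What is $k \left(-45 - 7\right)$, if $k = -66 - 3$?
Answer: $3588$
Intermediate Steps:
$k = -69$
$k \left(-45 - 7\right) = - 69 \left(-45 - 7\right) = \left(-69\right) \left(-52\right) = 3588$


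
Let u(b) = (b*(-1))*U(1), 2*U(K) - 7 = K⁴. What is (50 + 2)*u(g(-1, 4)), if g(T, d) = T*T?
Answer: -208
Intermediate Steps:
U(K) = 7/2 + K⁴/2
g(T, d) = T²
u(b) = -4*b (u(b) = (b*(-1))*(7/2 + (½)*1⁴) = (-b)*(7/2 + (½)*1) = (-b)*(7/2 + ½) = -b*4 = -4*b)
(50 + 2)*u(g(-1, 4)) = (50 + 2)*(-4*(-1)²) = 52*(-4*1) = 52*(-4) = -208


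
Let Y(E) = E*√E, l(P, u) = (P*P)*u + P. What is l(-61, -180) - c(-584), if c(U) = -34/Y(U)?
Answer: -669841 + 17*I*√146/85264 ≈ -6.6984e+5 + 0.0024091*I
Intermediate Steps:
l(P, u) = P + u*P² (l(P, u) = P²*u + P = u*P² + P = P + u*P²)
Y(E) = E^(3/2)
c(U) = -34/U^(3/2)
l(-61, -180) - c(-584) = -61*(1 - 61*(-180)) - (-34)/(-584)^(3/2) = -61*(1 + 10980) - (-34)*I*√146/170528 = -61*10981 - (-17)*I*√146/85264 = -669841 + 17*I*√146/85264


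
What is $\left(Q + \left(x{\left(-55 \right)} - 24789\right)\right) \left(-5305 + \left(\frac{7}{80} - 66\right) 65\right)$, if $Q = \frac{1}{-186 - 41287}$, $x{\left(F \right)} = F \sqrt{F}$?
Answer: $\frac{78868198062471}{331784} + \frac{8438595 i \sqrt{55}}{16} \approx 2.3771 \cdot 10^{8} + 3.9114 \cdot 10^{6} i$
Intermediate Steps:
$x{\left(F \right)} = F^{\frac{3}{2}}$
$Q = - \frac{1}{41473}$ ($Q = \frac{1}{-41473} = - \frac{1}{41473} \approx -2.4112 \cdot 10^{-5}$)
$\left(Q + \left(x{\left(-55 \right)} - 24789\right)\right) \left(-5305 + \left(\frac{7}{80} - 66\right) 65\right) = \left(- \frac{1}{41473} - \left(24789 - \left(-55\right)^{\frac{3}{2}}\right)\right) \left(-5305 + \left(\frac{7}{80} - 66\right) 65\right) = \left(- \frac{1}{41473} - \left(24789 + 55 i \sqrt{55}\right)\right) \left(-5305 + \left(7 \cdot \frac{1}{80} - 66\right) 65\right) = \left(- \frac{1}{41473} - \left(24789 + 55 i \sqrt{55}\right)\right) \left(-5305 + \left(\frac{7}{80} - 66\right) 65\right) = \left(- \frac{1028074198}{41473} - 55 i \sqrt{55}\right) \left(-5305 - \frac{68549}{16}\right) = \left(- \frac{1028074198}{41473} - 55 i \sqrt{55}\right) \left(- \frac{153429}{16}\right) = \frac{78868198062471}{331784} + \frac{8438595 i \sqrt{55}}{16}$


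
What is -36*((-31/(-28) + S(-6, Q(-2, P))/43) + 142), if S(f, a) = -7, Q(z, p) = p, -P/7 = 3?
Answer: -1548945/301 ≈ -5146.0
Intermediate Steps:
P = -21 (P = -7*3 = -21)
-36*((-31/(-28) + S(-6, Q(-2, P))/43) + 142) = -36*((-31/(-28) - 7/43) + 142) = -36*((-31*(-1/28) - 7*1/43) + 142) = -36*((31/28 - 7/43) + 142) = -36*(1137/1204 + 142) = -36*172105/1204 = -1548945/301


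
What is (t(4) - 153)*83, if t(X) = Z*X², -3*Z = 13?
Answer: -55361/3 ≈ -18454.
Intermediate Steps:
Z = -13/3 (Z = -⅓*13 = -13/3 ≈ -4.3333)
t(X) = -13*X²/3
(t(4) - 153)*83 = (-13/3*4² - 153)*83 = (-13/3*16 - 153)*83 = (-208/3 - 153)*83 = -667/3*83 = -55361/3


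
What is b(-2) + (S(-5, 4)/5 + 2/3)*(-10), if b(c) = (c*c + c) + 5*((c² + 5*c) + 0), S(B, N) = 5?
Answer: -134/3 ≈ -44.667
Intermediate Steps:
b(c) = 6*c² + 26*c (b(c) = (c² + c) + 5*(c² + 5*c) = (c + c²) + (5*c² + 25*c) = 6*c² + 26*c)
b(-2) + (S(-5, 4)/5 + 2/3)*(-10) = 2*(-2)*(13 + 3*(-2)) + (5/5 + 2/3)*(-10) = 2*(-2)*(13 - 6) + (5*(⅕) + 2*(⅓))*(-10) = 2*(-2)*7 + (1 + ⅔)*(-10) = -28 + (5/3)*(-10) = -28 - 50/3 = -134/3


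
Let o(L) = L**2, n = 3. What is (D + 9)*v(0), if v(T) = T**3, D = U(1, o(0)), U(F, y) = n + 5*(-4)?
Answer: 0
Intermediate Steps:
U(F, y) = -17 (U(F, y) = 3 + 5*(-4) = 3 - 20 = -17)
D = -17
(D + 9)*v(0) = (-17 + 9)*0**3 = -8*0 = 0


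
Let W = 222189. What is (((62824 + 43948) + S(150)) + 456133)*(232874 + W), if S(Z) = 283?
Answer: 256286020844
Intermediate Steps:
(((62824 + 43948) + S(150)) + 456133)*(232874 + W) = (((62824 + 43948) + 283) + 456133)*(232874 + 222189) = ((106772 + 283) + 456133)*455063 = (107055 + 456133)*455063 = 563188*455063 = 256286020844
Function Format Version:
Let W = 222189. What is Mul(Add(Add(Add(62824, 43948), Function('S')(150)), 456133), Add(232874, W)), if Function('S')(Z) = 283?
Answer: 256286020844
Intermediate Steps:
Mul(Add(Add(Add(62824, 43948), Function('S')(150)), 456133), Add(232874, W)) = Mul(Add(Add(Add(62824, 43948), 283), 456133), Add(232874, 222189)) = Mul(Add(Add(106772, 283), 456133), 455063) = Mul(Add(107055, 456133), 455063) = Mul(563188, 455063) = 256286020844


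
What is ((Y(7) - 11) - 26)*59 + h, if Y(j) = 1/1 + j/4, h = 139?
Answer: -7527/4 ≈ -1881.8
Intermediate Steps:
Y(j) = 1 + j/4 (Y(j) = 1*1 + j*(1/4) = 1 + j/4)
((Y(7) - 11) - 26)*59 + h = (((1 + (1/4)*7) - 11) - 26)*59 + 139 = (((1 + 7/4) - 11) - 26)*59 + 139 = ((11/4 - 11) - 26)*59 + 139 = (-33/4 - 26)*59 + 139 = -137/4*59 + 139 = -8083/4 + 139 = -7527/4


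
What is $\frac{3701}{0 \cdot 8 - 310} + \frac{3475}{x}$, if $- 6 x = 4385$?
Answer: $- \frac{4538477}{271870} \approx -16.694$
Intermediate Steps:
$x = - \frac{4385}{6}$ ($x = \left(- \frac{1}{6}\right) 4385 = - \frac{4385}{6} \approx -730.83$)
$\frac{3701}{0 \cdot 8 - 310} + \frac{3475}{x} = \frac{3701}{0 \cdot 8 - 310} + \frac{3475}{- \frac{4385}{6}} = \frac{3701}{0 - 310} + 3475 \left(- \frac{6}{4385}\right) = \frac{3701}{-310} - \frac{4170}{877} = 3701 \left(- \frac{1}{310}\right) - \frac{4170}{877} = - \frac{3701}{310} - \frac{4170}{877} = - \frac{4538477}{271870}$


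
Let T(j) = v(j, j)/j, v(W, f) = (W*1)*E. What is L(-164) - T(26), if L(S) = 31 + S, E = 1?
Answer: -134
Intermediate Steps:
v(W, f) = W (v(W, f) = (W*1)*1 = W*1 = W)
T(j) = 1 (T(j) = j/j = 1)
L(-164) - T(26) = (31 - 164) - 1*1 = -133 - 1 = -134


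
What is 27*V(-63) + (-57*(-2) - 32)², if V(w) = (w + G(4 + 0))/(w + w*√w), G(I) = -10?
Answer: 3012571/448 - 657*I*√7/448 ≈ 6724.5 - 3.88*I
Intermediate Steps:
V(w) = (-10 + w)/(w + w^(3/2)) (V(w) = (w - 10)/(w + w*√w) = (-10 + w)/(w + w^(3/2)))
27*V(-63) + (-57*(-2) - 32)² = 27*((-10 - 63)/(-63 + (-63)^(3/2))) + (-57*(-2) - 32)² = 27*(-73/(-63 - 189*I*√7)) + (114 - 32)² = 27*(-73/(-63 - 189*I*√7)) + 82² = -1971/(-63 - 189*I*√7) + 6724 = 6724 - 1971/(-63 - 189*I*√7)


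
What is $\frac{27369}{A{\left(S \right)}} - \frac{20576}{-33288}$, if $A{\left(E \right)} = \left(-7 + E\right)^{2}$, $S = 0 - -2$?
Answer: $\frac{113946709}{104025} \approx 1095.4$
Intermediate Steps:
$S = 2$ ($S = 0 + 2 = 2$)
$\frac{27369}{A{\left(S \right)}} - \frac{20576}{-33288} = \frac{27369}{\left(-7 + 2\right)^{2}} - \frac{20576}{-33288} = \frac{27369}{\left(-5\right)^{2}} - - \frac{2572}{4161} = \frac{27369}{25} + \frac{2572}{4161} = \frac{113946709}{104025}$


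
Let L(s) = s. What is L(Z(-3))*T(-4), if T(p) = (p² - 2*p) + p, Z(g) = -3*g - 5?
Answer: 80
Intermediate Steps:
Z(g) = -5 - 3*g
T(p) = p² - p
L(Z(-3))*T(-4) = (-5 - 3*(-3))*(-4*(-1 - 4)) = (-5 + 9)*(-4*(-5)) = 4*20 = 80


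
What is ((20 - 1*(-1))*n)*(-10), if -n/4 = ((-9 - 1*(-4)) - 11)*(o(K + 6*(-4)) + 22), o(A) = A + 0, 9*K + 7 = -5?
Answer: 44800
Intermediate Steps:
K = -4/3 (K = -7/9 + (⅑)*(-5) = -7/9 - 5/9 = -4/3 ≈ -1.3333)
o(A) = A
n = -640/3 (n = -4*((-9 - 1*(-4)) - 11)*((-4/3 + 6*(-4)) + 22) = -4*((-9 + 4) - 11)*((-4/3 - 24) + 22) = -4*(-5 - 11)*(-76/3 + 22) = -(-64)*(-10)/3 = -4*160/3 = -640/3 ≈ -213.33)
((20 - 1*(-1))*n)*(-10) = ((20 - 1*(-1))*(-640/3))*(-10) = ((20 + 1)*(-640/3))*(-10) = (21*(-640/3))*(-10) = -4480*(-10) = 44800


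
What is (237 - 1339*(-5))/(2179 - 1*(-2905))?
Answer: 1733/1271 ≈ 1.3635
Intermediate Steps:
(237 - 1339*(-5))/(2179 - 1*(-2905)) = (237 + 6695)/(2179 + 2905) = 6932/5084 = 6932*(1/5084) = 1733/1271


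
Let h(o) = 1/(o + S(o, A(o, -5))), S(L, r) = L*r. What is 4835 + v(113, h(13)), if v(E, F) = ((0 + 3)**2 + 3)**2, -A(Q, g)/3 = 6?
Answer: 4979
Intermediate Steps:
A(Q, g) = -18 (A(Q, g) = -3*6 = -18)
h(o) = -1/(17*o) (h(o) = 1/(o + o*(-18)) = 1/(o - 18*o) = 1/(-17*o) = -1/(17*o))
v(E, F) = 144 (v(E, F) = (3**2 + 3)**2 = (9 + 3)**2 = 12**2 = 144)
4835 + v(113, h(13)) = 4835 + 144 = 4979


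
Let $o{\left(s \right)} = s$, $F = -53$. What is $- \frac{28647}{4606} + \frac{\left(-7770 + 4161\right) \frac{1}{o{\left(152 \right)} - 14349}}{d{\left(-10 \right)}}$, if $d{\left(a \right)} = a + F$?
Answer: $- \frac{406965317}{65391382} \approx -6.2235$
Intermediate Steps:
$d{\left(a \right)} = -53 + a$ ($d{\left(a \right)} = a - 53 = -53 + a$)
$- \frac{28647}{4606} + \frac{\left(-7770 + 4161\right) \frac{1}{o{\left(152 \right)} - 14349}}{d{\left(-10 \right)}} = - \frac{28647}{4606} + \frac{\left(-7770 + 4161\right) \frac{1}{152 - 14349}}{-53 - 10} = \left(-28647\right) \frac{1}{4606} + \frac{\left(-3609\right) \frac{1}{-14197}}{-63} = - \frac{28647}{4606} + \left(-3609\right) \left(- \frac{1}{14197}\right) \left(- \frac{1}{63}\right) = - \frac{28647}{4606} + \frac{3609}{14197} \left(- \frac{1}{63}\right) = - \frac{28647}{4606} - \frac{401}{99379} = - \frac{406965317}{65391382}$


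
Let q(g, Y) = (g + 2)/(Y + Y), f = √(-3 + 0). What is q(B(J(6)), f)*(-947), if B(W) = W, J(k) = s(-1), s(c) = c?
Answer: 947*I*√3/6 ≈ 273.38*I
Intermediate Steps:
J(k) = -1
f = I*√3 (f = √(-3) = I*√3 ≈ 1.732*I)
q(g, Y) = (2 + g)/(2*Y) (q(g, Y) = (2 + g)/((2*Y)) = (2 + g)*(1/(2*Y)) = (2 + g)/(2*Y))
q(B(J(6)), f)*(-947) = ((2 - 1)/(2*((I*√3))))*(-947) = ((½)*(-I*√3/3)*1)*(-947) = -I*√3/6*(-947) = 947*I*√3/6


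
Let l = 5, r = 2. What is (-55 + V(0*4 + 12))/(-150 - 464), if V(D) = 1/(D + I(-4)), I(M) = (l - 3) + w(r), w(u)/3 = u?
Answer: 1099/12280 ≈ 0.089495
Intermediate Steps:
w(u) = 3*u
I(M) = 8 (I(M) = (5 - 3) + 3*2 = 2 + 6 = 8)
V(D) = 1/(8 + D) (V(D) = 1/(D + 8) = 1/(8 + D))
(-55 + V(0*4 + 12))/(-150 - 464) = (-55 + 1/(8 + (0*4 + 12)))/(-150 - 464) = (-55 + 1/(8 + (0 + 12)))/(-614) = (-55 + 1/(8 + 12))*(-1/614) = (-55 + 1/20)*(-1/614) = -1099/20*(-1/614) = 1099/12280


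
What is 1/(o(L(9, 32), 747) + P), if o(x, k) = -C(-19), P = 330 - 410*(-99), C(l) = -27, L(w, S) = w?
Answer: 1/40947 ≈ 2.4422e-5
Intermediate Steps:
P = 40920 (P = 330 + 40590 = 40920)
o(x, k) = 27 (o(x, k) = -1*(-27) = 27)
1/(o(L(9, 32), 747) + P) = 1/(27 + 40920) = 1/40947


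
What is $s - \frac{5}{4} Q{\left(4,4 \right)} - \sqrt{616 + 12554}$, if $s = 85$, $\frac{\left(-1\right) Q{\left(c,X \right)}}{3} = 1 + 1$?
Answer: $\frac{1275}{2} - \sqrt{13170} \approx 522.74$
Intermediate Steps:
$Q{\left(c,X \right)} = -6$ ($Q{\left(c,X \right)} = - 3 \left(1 + 1\right) = \left(-3\right) 2 = -6$)
$s - \frac{5}{4} Q{\left(4,4 \right)} - \sqrt{616 + 12554} = 85 - \frac{5}{4} \left(-6\right) - \sqrt{616 + 12554} = 85 \left(-5\right) \frac{1}{4} \left(-6\right) - \sqrt{13170} = 85 \left(\left(- \frac{5}{4}\right) \left(-6\right)\right) - \sqrt{13170} = 85 \cdot \frac{15}{2} - \sqrt{13170} = \frac{1275}{2} - \sqrt{13170}$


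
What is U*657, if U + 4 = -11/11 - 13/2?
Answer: -15111/2 ≈ -7555.5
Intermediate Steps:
U = -23/2 (U = -4 + (-11/11 - 13/2) = -4 + (-11*1/11 - 13*1/2) = -4 + (-1 - 13/2) = -4 - 15/2 = -23/2 ≈ -11.500)
U*657 = -23/2*657 = -15111/2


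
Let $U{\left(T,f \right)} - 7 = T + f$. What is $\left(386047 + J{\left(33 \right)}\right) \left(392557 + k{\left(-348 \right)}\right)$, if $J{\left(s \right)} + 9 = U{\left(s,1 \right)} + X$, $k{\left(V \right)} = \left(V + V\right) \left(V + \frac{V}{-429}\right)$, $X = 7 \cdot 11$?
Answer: $\frac{35020742116804}{143} \approx 2.449 \cdot 10^{11}$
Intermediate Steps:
$X = 77$
$k{\left(V \right)} = \frac{856 V^{2}}{429}$ ($k{\left(V \right)} = 2 V \left(V + V \left(- \frac{1}{429}\right)\right) = 2 V \left(V - \frac{V}{429}\right) = 2 V \frac{428 V}{429} = \frac{856 V^{2}}{429}$)
$U{\left(T,f \right)} = 7 + T + f$ ($U{\left(T,f \right)} = 7 + \left(T + f\right) = 7 + T + f$)
$J{\left(s \right)} = 76 + s$ ($J{\left(s \right)} = -9 + \left(\left(7 + s + 1\right) + 77\right) = -9 + \left(\left(8 + s\right) + 77\right) = -9 + \left(85 + s\right) = 76 + s$)
$\left(386047 + J{\left(33 \right)}\right) \left(392557 + k{\left(-348 \right)}\right) = \left(386047 + \left(76 + 33\right)\right) \left(392557 + \frac{856 \left(-348\right)^{2}}{429}\right) = \left(386047 + 109\right) \left(392557 + \frac{856}{429} \cdot 121104\right) = 386156 \left(392557 + \frac{34555008}{143}\right) = 386156 \cdot \frac{90690659}{143} = \frac{35020742116804}{143}$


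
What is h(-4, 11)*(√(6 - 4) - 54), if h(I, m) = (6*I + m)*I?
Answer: -2808 + 52*√2 ≈ -2734.5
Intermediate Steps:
h(I, m) = I*(m + 6*I) (h(I, m) = (m + 6*I)*I = I*(m + 6*I))
h(-4, 11)*(√(6 - 4) - 54) = (-4*(11 + 6*(-4)))*(√(6 - 4) - 54) = (-4*(11 - 24))*(√2 - 54) = (-4*(-13))*(-54 + √2) = 52*(-54 + √2) = -2808 + 52*√2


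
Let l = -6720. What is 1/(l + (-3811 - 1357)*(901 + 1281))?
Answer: -1/11283296 ≈ -8.8627e-8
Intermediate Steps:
1/(l + (-3811 - 1357)*(901 + 1281)) = 1/(-6720 + (-3811 - 1357)*(901 + 1281)) = 1/(-6720 - 5168*2182) = 1/(-6720 - 11276576) = 1/(-11283296) = -1/11283296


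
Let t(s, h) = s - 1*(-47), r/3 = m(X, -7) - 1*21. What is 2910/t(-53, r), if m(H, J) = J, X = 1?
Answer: -485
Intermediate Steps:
r = -84 (r = 3*(-7 - 1*21) = 3*(-7 - 21) = 3*(-28) = -84)
t(s, h) = 47 + s (t(s, h) = s + 47 = 47 + s)
2910/t(-53, r) = 2910/(47 - 53) = 2910/(-6) = 2910*(-⅙) = -485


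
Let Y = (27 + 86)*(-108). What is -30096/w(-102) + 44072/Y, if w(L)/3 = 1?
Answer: -30618650/3051 ≈ -10036.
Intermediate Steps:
w(L) = 3 (w(L) = 3*1 = 3)
Y = -12204 (Y = 113*(-108) = -12204)
-30096/w(-102) + 44072/Y = -30096/3 + 44072/(-12204) = -30096*⅓ + 44072*(-1/12204) = -10032 - 11018/3051 = -30618650/3051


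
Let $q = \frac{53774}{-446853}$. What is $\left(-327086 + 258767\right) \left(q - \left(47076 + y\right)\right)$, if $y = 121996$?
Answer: $\frac{1720508899158870}{148951} \approx 1.1551 \cdot 10^{10}$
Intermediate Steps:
$q = - \frac{53774}{446853}$ ($q = 53774 \left(- \frac{1}{446853}\right) = - \frac{53774}{446853} \approx -0.12034$)
$\left(-327086 + 258767\right) \left(q - \left(47076 + y\right)\right) = \left(-327086 + 258767\right) \left(- \frac{53774}{446853} - 169072\right) = - 68319 \left(- \frac{53774}{446853} - 169072\right) = \left(-68319\right) \left(- \frac{75550384190}{446853}\right) = \frac{1720508899158870}{148951}$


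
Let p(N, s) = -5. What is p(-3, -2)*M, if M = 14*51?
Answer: -3570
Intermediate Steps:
M = 714
p(-3, -2)*M = -5*714 = -3570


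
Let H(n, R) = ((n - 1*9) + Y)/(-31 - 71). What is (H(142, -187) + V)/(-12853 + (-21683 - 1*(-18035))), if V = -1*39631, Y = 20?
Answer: 79265/33002 ≈ 2.4018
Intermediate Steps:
V = -39631
H(n, R) = -11/102 - n/102 (H(n, R) = ((n - 1*9) + 20)/(-31 - 71) = ((n - 9) + 20)/(-102) = ((-9 + n) + 20)*(-1/102) = (11 + n)*(-1/102) = -11/102 - n/102)
(H(142, -187) + V)/(-12853 + (-21683 - 1*(-18035))) = ((-11/102 - 1/102*142) - 39631)/(-12853 + (-21683 - 1*(-18035))) = ((-11/102 - 71/51) - 39631)/(-12853 + (-21683 + 18035)) = (-3/2 - 39631)/(-12853 - 3648) = -79265/2/(-16501) = -79265/2*(-1/16501) = 79265/33002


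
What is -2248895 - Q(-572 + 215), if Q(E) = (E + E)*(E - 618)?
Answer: -2945045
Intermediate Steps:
Q(E) = 2*E*(-618 + E) (Q(E) = (2*E)*(-618 + E) = 2*E*(-618 + E))
-2248895 - Q(-572 + 215) = -2248895 - 2*(-572 + 215)*(-618 + (-572 + 215)) = -2248895 - 2*(-357)*(-618 - 357) = -2248895 - 2*(-357)*(-975) = -2248895 - 1*696150 = -2248895 - 696150 = -2945045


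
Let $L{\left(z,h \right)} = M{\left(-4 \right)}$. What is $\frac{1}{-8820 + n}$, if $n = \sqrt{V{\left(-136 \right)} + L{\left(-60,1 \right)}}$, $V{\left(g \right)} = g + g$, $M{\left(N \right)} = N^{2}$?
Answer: $- \frac{2205}{19448164} - \frac{i}{4862041} \approx -0.00011338 - 2.0567 \cdot 10^{-7} i$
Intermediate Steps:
$V{\left(g \right)} = 2 g$
$L{\left(z,h \right)} = 16$ ($L{\left(z,h \right)} = \left(-4\right)^{2} = 16$)
$n = 16 i$ ($n = \sqrt{2 \left(-136\right) + 16} = \sqrt{-272 + 16} = \sqrt{-256} = 16 i \approx 16.0 i$)
$\frac{1}{-8820 + n} = \frac{1}{-8820 + 16 i} = \frac{-8820 - 16 i}{77792656}$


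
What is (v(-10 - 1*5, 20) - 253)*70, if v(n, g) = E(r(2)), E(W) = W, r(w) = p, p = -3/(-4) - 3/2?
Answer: -35525/2 ≈ -17763.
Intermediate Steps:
p = -3/4 (p = -3*(-1/4) - 3*1/2 = 3/4 - 3/2 = -3/4 ≈ -0.75000)
r(w) = -3/4
v(n, g) = -3/4
(v(-10 - 1*5, 20) - 253)*70 = (-3/4 - 253)*70 = -1015/4*70 = -35525/2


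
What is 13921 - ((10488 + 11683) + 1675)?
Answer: -9925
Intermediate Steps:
13921 - ((10488 + 11683) + 1675) = 13921 - (22171 + 1675) = 13921 - 1*23846 = 13921 - 23846 = -9925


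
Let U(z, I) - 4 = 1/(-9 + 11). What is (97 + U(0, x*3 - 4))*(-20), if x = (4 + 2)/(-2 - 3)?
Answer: -2030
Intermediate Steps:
x = -6/5 (x = 6/(-5) = 6*(-⅕) = -6/5 ≈ -1.2000)
U(z, I) = 9/2 (U(z, I) = 4 + 1/(-9 + 11) = 4 + 1/2 = 4 + ½ = 9/2)
(97 + U(0, x*3 - 4))*(-20) = (97 + 9/2)*(-20) = (203/2)*(-20) = -2030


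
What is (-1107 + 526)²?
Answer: 337561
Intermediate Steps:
(-1107 + 526)² = (-581)² = 337561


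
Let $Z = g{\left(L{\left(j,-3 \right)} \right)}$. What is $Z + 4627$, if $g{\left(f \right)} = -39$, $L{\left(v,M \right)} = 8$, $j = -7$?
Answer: $4588$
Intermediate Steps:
$Z = -39$
$Z + 4627 = -39 + 4627 = 4588$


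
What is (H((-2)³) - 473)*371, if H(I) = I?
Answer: -178451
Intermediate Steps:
(H((-2)³) - 473)*371 = ((-2)³ - 473)*371 = (-8 - 473)*371 = -481*371 = -178451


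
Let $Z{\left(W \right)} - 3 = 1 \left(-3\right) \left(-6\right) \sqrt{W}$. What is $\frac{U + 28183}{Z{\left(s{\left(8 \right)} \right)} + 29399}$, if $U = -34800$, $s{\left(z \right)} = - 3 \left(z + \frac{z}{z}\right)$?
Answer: $- \frac{97276517}{432243176} + \frac{178659 i \sqrt{3}}{432243176} \approx -0.22505 + 0.00071591 i$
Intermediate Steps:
$s{\left(z \right)} = -3 - 3 z$ ($s{\left(z \right)} = - 3 \left(z + 1\right) = - 3 \left(1 + z\right) = -3 - 3 z$)
$Z{\left(W \right)} = 3 + 18 \sqrt{W}$ ($Z{\left(W \right)} = 3 + 1 \left(-3\right) \left(-6\right) \sqrt{W} = 3 + \left(-3\right) \left(-6\right) \sqrt{W} = 3 + 18 \sqrt{W}$)
$\frac{U + 28183}{Z{\left(s{\left(8 \right)} \right)} + 29399} = \frac{-34800 + 28183}{\left(3 + 18 \sqrt{-3 - 24}\right) + 29399} = - \frac{6617}{\left(3 + 18 \sqrt{-3 - 24}\right) + 29399} = - \frac{6617}{\left(3 + 18 \sqrt{-27}\right) + 29399} = - \frac{6617}{\left(3 + 18 \cdot 3 i \sqrt{3}\right) + 29399} = - \frac{6617}{\left(3 + 54 i \sqrt{3}\right) + 29399} = - \frac{6617}{29402 + 54 i \sqrt{3}}$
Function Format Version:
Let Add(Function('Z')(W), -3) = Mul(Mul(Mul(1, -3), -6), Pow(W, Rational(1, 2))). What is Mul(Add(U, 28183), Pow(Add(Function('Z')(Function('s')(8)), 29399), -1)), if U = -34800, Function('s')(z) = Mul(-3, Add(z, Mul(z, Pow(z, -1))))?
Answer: Add(Rational(-97276517, 432243176), Mul(Rational(178659, 432243176), I, Pow(3, Rational(1, 2)))) ≈ Add(-0.22505, Mul(0.00071591, I))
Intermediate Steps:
Function('s')(z) = Add(-3, Mul(-3, z)) (Function('s')(z) = Mul(-3, Add(z, 1)) = Mul(-3, Add(1, z)) = Add(-3, Mul(-3, z)))
Function('Z')(W) = Add(3, Mul(18, Pow(W, Rational(1, 2)))) (Function('Z')(W) = Add(3, Mul(Mul(Mul(1, -3), -6), Pow(W, Rational(1, 2)))) = Add(3, Mul(Mul(-3, -6), Pow(W, Rational(1, 2)))) = Add(3, Mul(18, Pow(W, Rational(1, 2)))))
Mul(Add(U, 28183), Pow(Add(Function('Z')(Function('s')(8)), 29399), -1)) = Mul(Add(-34800, 28183), Pow(Add(Add(3, Mul(18, Pow(Add(-3, Mul(-3, 8)), Rational(1, 2)))), 29399), -1)) = Mul(-6617, Pow(Add(Add(3, Mul(18, Pow(Add(-3, -24), Rational(1, 2)))), 29399), -1)) = Mul(-6617, Pow(Add(Add(3, Mul(18, Pow(-27, Rational(1, 2)))), 29399), -1)) = Mul(-6617, Pow(Add(Add(3, Mul(18, Mul(3, I, Pow(3, Rational(1, 2))))), 29399), -1)) = Mul(-6617, Pow(Add(Add(3, Mul(54, I, Pow(3, Rational(1, 2)))), 29399), -1)) = Mul(-6617, Pow(Add(29402, Mul(54, I, Pow(3, Rational(1, 2)))), -1))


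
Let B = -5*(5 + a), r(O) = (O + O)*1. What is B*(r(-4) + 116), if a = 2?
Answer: -3780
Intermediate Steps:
r(O) = 2*O (r(O) = (2*O)*1 = 2*O)
B = -35 (B = -5*(5 + 2) = -5*7 = -35)
B*(r(-4) + 116) = -35*(2*(-4) + 116) = -35*(-8 + 116) = -35*108 = -3780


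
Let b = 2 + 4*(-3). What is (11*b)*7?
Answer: -770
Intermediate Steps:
b = -10 (b = 2 - 12 = -10)
(11*b)*7 = (11*(-10))*7 = -110*7 = -770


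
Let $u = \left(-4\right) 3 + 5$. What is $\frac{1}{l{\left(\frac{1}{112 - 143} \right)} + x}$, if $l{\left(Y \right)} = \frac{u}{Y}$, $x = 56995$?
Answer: $\frac{1}{57212} \approx 1.7479 \cdot 10^{-5}$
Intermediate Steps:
$u = -7$ ($u = -12 + 5 = -7$)
$l{\left(Y \right)} = - \frac{7}{Y}$
$\frac{1}{l{\left(\frac{1}{112 - 143} \right)} + x} = \frac{1}{- \frac{7}{\frac{1}{112 - 143}} + 56995} = \frac{1}{- \frac{7}{\frac{1}{-31}} + 56995} = \frac{1}{- \frac{7}{- \frac{1}{31}} + 56995} = \frac{1}{\left(-7\right) \left(-31\right) + 56995} = \frac{1}{217 + 56995} = \frac{1}{57212}$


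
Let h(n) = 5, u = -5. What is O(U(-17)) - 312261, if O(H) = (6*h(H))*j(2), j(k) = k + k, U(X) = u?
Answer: -312141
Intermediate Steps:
U(X) = -5
j(k) = 2*k
O(H) = 120 (O(H) = (6*5)*(2*2) = 30*4 = 120)
O(U(-17)) - 312261 = 120 - 312261 = -312141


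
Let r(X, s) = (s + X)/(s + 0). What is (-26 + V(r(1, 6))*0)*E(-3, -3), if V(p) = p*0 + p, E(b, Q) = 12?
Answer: -312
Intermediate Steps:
r(X, s) = (X + s)/s
V(p) = p (V(p) = 0 + p = p)
(-26 + V(r(1, 6))*0)*E(-3, -3) = (-26 + ((1 + 6)/6)*0)*12 = (-26 + ((⅙)*7)*0)*12 = (-26 + (7/6)*0)*12 = (-26 + 0)*12 = -26*12 = -312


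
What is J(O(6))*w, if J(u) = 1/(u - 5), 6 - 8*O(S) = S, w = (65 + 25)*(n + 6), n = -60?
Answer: 972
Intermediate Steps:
w = -4860 (w = (65 + 25)*(-60 + 6) = 90*(-54) = -4860)
O(S) = ¾ - S/8
J(u) = 1/(-5 + u)
J(O(6))*w = -4860/(-5 + (¾ - ⅛*6)) = -4860/(-5 + (¾ - ¾)) = -4860/(-5 + 0) = -4860/(-5) = -⅕*(-4860) = 972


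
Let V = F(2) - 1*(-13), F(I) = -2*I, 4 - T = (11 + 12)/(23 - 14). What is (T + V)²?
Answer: 8836/81 ≈ 109.09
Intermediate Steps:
T = 13/9 (T = 4 - (11 + 12)/(23 - 14) = 4 - 23/9 = 13/9 ≈ 1.4444)
V = 9 (V = -2*2 - 1*(-13) = -4 + 13 = 9)
(T + V)² = (13/9 + 9)² = (94/9)² = 8836/81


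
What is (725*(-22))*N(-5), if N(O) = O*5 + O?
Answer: 478500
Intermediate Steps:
N(O) = 6*O (N(O) = 5*O + O = 6*O)
(725*(-22))*N(-5) = (725*(-22))*(6*(-5)) = -15950*(-30) = 478500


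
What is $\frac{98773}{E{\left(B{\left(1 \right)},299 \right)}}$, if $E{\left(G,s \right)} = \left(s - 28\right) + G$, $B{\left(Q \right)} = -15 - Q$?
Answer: $\frac{98773}{255} \approx 387.35$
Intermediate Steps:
$E{\left(G,s \right)} = -28 + G + s$ ($E{\left(G,s \right)} = \left(-28 + s\right) + G = -28 + G + s$)
$\frac{98773}{E{\left(B{\left(1 \right)},299 \right)}} = \frac{98773}{-28 - 16 + 299} = \frac{98773}{255}$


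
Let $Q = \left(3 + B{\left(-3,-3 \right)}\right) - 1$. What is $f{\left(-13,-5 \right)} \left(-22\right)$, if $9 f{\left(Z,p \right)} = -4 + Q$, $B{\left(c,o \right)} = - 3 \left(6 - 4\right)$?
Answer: $\frac{176}{9} \approx 19.556$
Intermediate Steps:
$B{\left(c,o \right)} = -6$ ($B{\left(c,o \right)} = \left(-3\right) 2 = -6$)
$Q = -4$ ($Q = \left(3 - 6\right) - 1 = -3 - 1 = -4$)
$f{\left(Z,p \right)} = - \frac{8}{9}$ ($f{\left(Z,p \right)} = \frac{-4 - 4}{9} = \frac{1}{9} \left(-8\right) = - \frac{8}{9}$)
$f{\left(-13,-5 \right)} \left(-22\right) = \left(- \frac{8}{9}\right) \left(-22\right) = \frac{176}{9}$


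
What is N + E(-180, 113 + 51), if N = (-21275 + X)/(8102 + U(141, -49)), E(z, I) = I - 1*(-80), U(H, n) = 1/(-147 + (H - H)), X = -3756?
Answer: 286922735/1190993 ≈ 240.91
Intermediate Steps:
U(H, n) = -1/147 (U(H, n) = 1/(-147 + 0) = 1/(-147) = -1/147)
E(z, I) = 80 + I (E(z, I) = I + 80 = 80 + I)
N = -3679557/1190993 (N = (-21275 - 3756)/(8102 - 1/147) = -25031/1190993/147 = -25031*147/1190993 = -3679557/1190993 ≈ -3.0895)
N + E(-180, 113 + 51) = -3679557/1190993 + (80 + (113 + 51)) = -3679557/1190993 + (80 + 164) = -3679557/1190993 + 244 = 286922735/1190993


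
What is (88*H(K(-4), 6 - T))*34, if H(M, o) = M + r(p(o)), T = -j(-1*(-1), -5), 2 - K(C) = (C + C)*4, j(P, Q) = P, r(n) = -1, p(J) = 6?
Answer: 98736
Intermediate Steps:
K(C) = 2 - 8*C (K(C) = 2 - (C + C)*4 = 2 - 2*C*4 = 2 - 8*C)
T = -1 (T = -(-1)*(-1) = -1*1 = -1)
H(M, o) = -1 + M (H(M, o) = M - 1 = -1 + M)
(88*H(K(-4), 6 - T))*34 = (88*(-1 + (2 - 8*(-4))))*34 = (88*(-1 + (2 + 32)))*34 = (88*(-1 + 34))*34 = (88*33)*34 = 2904*34 = 98736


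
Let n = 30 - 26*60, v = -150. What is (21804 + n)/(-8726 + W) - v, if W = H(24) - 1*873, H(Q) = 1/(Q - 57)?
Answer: 23423079/158384 ≈ 147.89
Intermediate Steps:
H(Q) = 1/(-57 + Q)
n = -1530 (n = 30 - 1560 = -1530)
W = -28810/33 (W = 1/(-57 + 24) - 1*873 = 1/(-33) - 873 = -1/33 - 873 = -28810/33 ≈ -873.03)
(21804 + n)/(-8726 + W) - v = (21804 - 1530)/(-8726 - 28810/33) - 1*(-150) = 20274/(-316768/33) + 150 = 20274*(-33/316768) + 150 = -334521/158384 + 150 = 23423079/158384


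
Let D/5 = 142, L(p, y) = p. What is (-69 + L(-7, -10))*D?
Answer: -53960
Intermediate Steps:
D = 710 (D = 5*142 = 710)
(-69 + L(-7, -10))*D = (-69 - 7)*710 = -76*710 = -53960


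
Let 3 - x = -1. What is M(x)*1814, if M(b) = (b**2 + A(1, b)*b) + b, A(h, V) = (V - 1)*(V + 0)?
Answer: 123352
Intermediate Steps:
x = 4 (x = 3 - 1*(-1) = 3 + 1 = 4)
A(h, V) = V*(-1 + V) (A(h, V) = (-1 + V)*V = V*(-1 + V))
M(b) = b + b**2 + b**2*(-1 + b) (M(b) = (b**2 + (b*(-1 + b))*b) + b = (b**2 + b**2*(-1 + b)) + b = b + b**2 + b**2*(-1 + b))
M(x)*1814 = (4 + 4**3)*1814 = (4 + 64)*1814 = 68*1814 = 123352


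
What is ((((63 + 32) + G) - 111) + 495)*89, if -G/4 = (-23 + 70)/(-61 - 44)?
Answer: 4492987/105 ≈ 42790.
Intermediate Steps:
G = 188/105 (G = -4*(-23 + 70)/(-61 - 44) = -188/(-105) = -188*(-1)/105 = -4*(-47/105) = 188/105 ≈ 1.7905)
((((63 + 32) + G) - 111) + 495)*89 = ((((63 + 32) + 188/105) - 111) + 495)*89 = (((95 + 188/105) - 111) + 495)*89 = ((10163/105 - 111) + 495)*89 = (-1492/105 + 495)*89 = (50483/105)*89 = 4492987/105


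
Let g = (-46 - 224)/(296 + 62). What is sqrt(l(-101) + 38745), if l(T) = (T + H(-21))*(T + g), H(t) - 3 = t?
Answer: sqrt(1629404959)/179 ≈ 225.51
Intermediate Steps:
H(t) = 3 + t
g = -135/179 (g = -270/358 = -270*1/358 = -135/179 ≈ -0.75419)
l(T) = (-18 + T)*(-135/179 + T) (l(T) = (T + (3 - 21))*(T - 135/179) = (T - 18)*(-135/179 + T) = (-18 + T)*(-135/179 + T))
sqrt(l(-101) + 38745) = sqrt((2430/179 + (-101)**2 - 3357/179*(-101)) + 38745) = sqrt((2430/179 + 10201 + 339057/179) + 38745) = sqrt(2167466/179 + 38745) = sqrt(9102821/179) = sqrt(1629404959)/179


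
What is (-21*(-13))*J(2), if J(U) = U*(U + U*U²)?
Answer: 5460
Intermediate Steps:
J(U) = U*(U + U³)
(-21*(-13))*J(2) = (-21*(-13))*(2² + 2⁴) = 273*(4 + 16) = 273*20 = 5460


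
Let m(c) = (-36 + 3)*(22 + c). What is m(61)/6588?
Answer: -913/2196 ≈ -0.41576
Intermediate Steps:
m(c) = -726 - 33*c (m(c) = -33*(22 + c) = -726 - 33*c)
m(61)/6588 = (-726 - 33*61)/6588 = (-726 - 2013)*(1/6588) = -2739*1/6588 = -913/2196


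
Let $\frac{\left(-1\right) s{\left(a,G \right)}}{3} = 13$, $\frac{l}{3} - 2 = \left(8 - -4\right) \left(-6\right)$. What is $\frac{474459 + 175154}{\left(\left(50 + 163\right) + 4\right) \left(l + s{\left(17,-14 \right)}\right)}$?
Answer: $- \frac{649613}{54033} \approx -12.023$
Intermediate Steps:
$l = -210$ ($l = 6 + 3 \left(8 - -4\right) \left(-6\right) = 6 + 3 \left(8 + 4\right) \left(-6\right) = 6 + 3 \cdot 12 \left(-6\right) = 6 + 3 \left(-72\right) = 6 - 216 = -210$)
$s{\left(a,G \right)} = -39$ ($s{\left(a,G \right)} = \left(-3\right) 13 = -39$)
$\frac{474459 + 175154}{\left(\left(50 + 163\right) + 4\right) \left(l + s{\left(17,-14 \right)}\right)} = \frac{474459 + 175154}{\left(\left(50 + 163\right) + 4\right) \left(-210 - 39\right)} = \frac{649613}{\left(213 + 4\right) \left(-249\right)} = \frac{649613}{217 \left(-249\right)} = \frac{649613}{-54033} = 649613 \left(- \frac{1}{54033}\right) = - \frac{649613}{54033}$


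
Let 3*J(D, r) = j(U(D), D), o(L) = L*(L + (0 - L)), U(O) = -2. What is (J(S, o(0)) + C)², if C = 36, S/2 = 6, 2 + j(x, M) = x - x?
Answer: 11236/9 ≈ 1248.4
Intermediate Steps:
j(x, M) = -2 (j(x, M) = -2 + (x - x) = -2 + 0 = -2)
S = 12 (S = 2*6 = 12)
o(L) = 0 (o(L) = L*(L - L) = L*0 = 0)
J(D, r) = -⅔ (J(D, r) = (⅓)*(-2) = -⅔)
(J(S, o(0)) + C)² = (-⅔ + 36)² = (106/3)² = 11236/9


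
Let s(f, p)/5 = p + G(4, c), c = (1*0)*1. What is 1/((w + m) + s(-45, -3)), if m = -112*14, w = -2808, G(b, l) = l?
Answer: -1/4391 ≈ -0.00022774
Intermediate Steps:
c = 0 (c = 0*1 = 0)
m = -1568
s(f, p) = 5*p (s(f, p) = 5*(p + 0) = 5*p)
1/((w + m) + s(-45, -3)) = 1/((-2808 - 1568) + 5*(-3)) = 1/(-4376 - 15) = 1/(-4391) = -1/4391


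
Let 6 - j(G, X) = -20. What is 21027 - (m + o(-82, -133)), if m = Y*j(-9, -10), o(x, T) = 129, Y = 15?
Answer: 20508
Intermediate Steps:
j(G, X) = 26 (j(G, X) = 6 - 1*(-20) = 6 + 20 = 26)
m = 390 (m = 15*26 = 390)
21027 - (m + o(-82, -133)) = 21027 - (390 + 129) = 21027 - 1*519 = 21027 - 519 = 20508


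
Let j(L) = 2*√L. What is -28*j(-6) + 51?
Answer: 51 - 56*I*√6 ≈ 51.0 - 137.17*I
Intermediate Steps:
-28*j(-6) + 51 = -56*√(-6) + 51 = -56*I*√6 + 51 = 51 - 56*I*√6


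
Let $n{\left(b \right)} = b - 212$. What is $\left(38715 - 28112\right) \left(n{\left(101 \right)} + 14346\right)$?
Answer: $150933705$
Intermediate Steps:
$n{\left(b \right)} = -212 + b$
$\left(38715 - 28112\right) \left(n{\left(101 \right)} + 14346\right) = \left(38715 - 28112\right) \left(\left(-212 + 101\right) + 14346\right) = 10603 \left(-111 + 14346\right) = 10603 \cdot 14235 = 150933705$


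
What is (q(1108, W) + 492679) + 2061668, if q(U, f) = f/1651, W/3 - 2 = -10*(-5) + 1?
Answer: 4217227056/1651 ≈ 2.5543e+6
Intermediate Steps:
W = 159 (W = 6 + 3*(-10*(-5) + 1) = 6 + 3*(50 + 1) = 6 + 3*51 = 6 + 153 = 159)
q(U, f) = f/1651 (q(U, f) = f*(1/1651) = f/1651)
(q(1108, W) + 492679) + 2061668 = ((1/1651)*159 + 492679) + 2061668 = (159/1651 + 492679) + 2061668 = 813413188/1651 + 2061668 = 4217227056/1651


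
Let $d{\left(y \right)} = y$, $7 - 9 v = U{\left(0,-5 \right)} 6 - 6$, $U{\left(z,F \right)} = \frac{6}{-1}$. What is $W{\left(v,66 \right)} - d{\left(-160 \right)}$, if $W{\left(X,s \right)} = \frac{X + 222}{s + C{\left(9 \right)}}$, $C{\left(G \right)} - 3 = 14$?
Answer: $\frac{121567}{747} \approx 162.74$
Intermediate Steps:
$C{\left(G \right)} = 17$ ($C{\left(G \right)} = 3 + 14 = 17$)
$U{\left(z,F \right)} = -6$ ($U{\left(z,F \right)} = 6 \left(-1\right) = -6$)
$v = \frac{49}{9}$ ($v = \frac{7}{9} - \frac{\left(-6\right) 6 - 6}{9} = \frac{7}{9} - \frac{-36 - 6}{9} = \frac{7}{9} - - \frac{14}{3} = \frac{7}{9} + \frac{14}{3} = \frac{49}{9} \approx 5.4444$)
$W{\left(X,s \right)} = \frac{222 + X}{17 + s}$ ($W{\left(X,s \right)} = \frac{X + 222}{s + 17} = \frac{222 + X}{17 + s}$)
$W{\left(v,66 \right)} - d{\left(-160 \right)} = \frac{222 + \frac{49}{9}}{17 + 66} - -160 = \frac{1}{83} \cdot \frac{2047}{9} + 160 = \frac{2047}{747} + 160 = \frac{121567}{747}$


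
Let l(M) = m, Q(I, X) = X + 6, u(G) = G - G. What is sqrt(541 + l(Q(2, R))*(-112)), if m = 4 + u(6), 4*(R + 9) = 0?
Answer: sqrt(93) ≈ 9.6436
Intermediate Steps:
u(G) = 0
R = -9 (R = -9 + (1/4)*0 = -9 + 0 = -9)
Q(I, X) = 6 + X
m = 4 (m = 4 + 0 = 4)
l(M) = 4
sqrt(541 + l(Q(2, R))*(-112)) = sqrt(541 + 4*(-112)) = sqrt(541 - 448) = sqrt(93)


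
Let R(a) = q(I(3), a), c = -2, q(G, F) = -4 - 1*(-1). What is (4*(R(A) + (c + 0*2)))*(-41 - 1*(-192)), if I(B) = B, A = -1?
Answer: -3020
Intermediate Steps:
q(G, F) = -3 (q(G, F) = -4 + 1 = -3)
R(a) = -3
(4*(R(A) + (c + 0*2)))*(-41 - 1*(-192)) = (4*(-3 + (-2 + 0*2)))*(-41 - 1*(-192)) = (4*(-3 + (-2 + 0)))*(-41 + 192) = (4*(-3 - 2))*151 = (4*(-5))*151 = -20*151 = -3020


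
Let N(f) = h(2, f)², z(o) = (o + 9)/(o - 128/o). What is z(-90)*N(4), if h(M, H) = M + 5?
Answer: 178605/3986 ≈ 44.808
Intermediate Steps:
h(M, H) = 5 + M
z(o) = (9 + o)/(o - 128/o)
N(f) = 49 (N(f) = (5 + 2)² = 7² = 49)
z(-90)*N(4) = -90*(9 - 90)/(-128 + (-90)²)*49 = -90*(-81)/(-128 + 8100)*49 = -90*(-81)/7972*49 = -90*1/7972*(-81)*49 = (3645/3986)*49 = 178605/3986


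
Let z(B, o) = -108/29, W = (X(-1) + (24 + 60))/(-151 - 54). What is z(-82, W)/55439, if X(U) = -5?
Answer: -108/1607731 ≈ -6.7175e-5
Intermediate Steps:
W = -79/205 (W = (-5 + (24 + 60))/(-151 - 54) = (-5 + 84)/(-205) = 79*(-1/205) = -79/205 ≈ -0.38537)
z(B, o) = -108/29 (z(B, o) = -108*1/29 = -108/29)
z(-82, W)/55439 = -108/29/55439 = -108/29*1/55439 = -108/1607731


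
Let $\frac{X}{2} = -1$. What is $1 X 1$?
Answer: $-2$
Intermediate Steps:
$X = -2$ ($X = 2 \left(-1\right) = -2$)
$1 X 1 = 1 \left(-2\right) 1 = \left(-2\right) 1 = -2$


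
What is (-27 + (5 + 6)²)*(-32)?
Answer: -3008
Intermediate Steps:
(-27 + (5 + 6)²)*(-32) = (-27 + 11²)*(-32) = (-27 + 121)*(-32) = 94*(-32) = -3008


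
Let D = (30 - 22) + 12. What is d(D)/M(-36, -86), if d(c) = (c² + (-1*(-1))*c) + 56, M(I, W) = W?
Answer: -238/43 ≈ -5.5349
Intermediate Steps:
D = 20 (D = 8 + 12 = 20)
d(c) = 56 + c + c² (d(c) = (c² + 1*c) + 56 = (c² + c) + 56 = (c + c²) + 56 = 56 + c + c²)
d(D)/M(-36, -86) = (56 + 20 + 20²)/(-86) = (56 + 20 + 400)*(-1/86) = 476*(-1/86) = -238/43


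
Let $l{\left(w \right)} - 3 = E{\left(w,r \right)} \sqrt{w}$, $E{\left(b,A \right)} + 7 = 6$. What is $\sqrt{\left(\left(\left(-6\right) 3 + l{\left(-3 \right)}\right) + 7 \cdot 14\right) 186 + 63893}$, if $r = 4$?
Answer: $\sqrt{79331 - 186 i \sqrt{3}} \approx 281.66 - 0.5719 i$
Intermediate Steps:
$E{\left(b,A \right)} = -1$ ($E{\left(b,A \right)} = -7 + 6 = -1$)
$l{\left(w \right)} = 3 - \sqrt{w}$
$\sqrt{\left(\left(\left(-6\right) 3 + l{\left(-3 \right)}\right) + 7 \cdot 14\right) 186 + 63893} = \sqrt{\left(\left(\left(-6\right) 3 + \left(3 - \sqrt{-3}\right)\right) + 7 \cdot 14\right) 186 + 63893} = \sqrt{\left(\left(-18 + \left(3 - i \sqrt{3}\right)\right) + 98\right) 186 + 63893} = \sqrt{\left(\left(-15 - i \sqrt{3}\right) + 98\right) 186 + 63893} = \sqrt{\left(83 - i \sqrt{3}\right) 186 + 63893} = \sqrt{\left(15438 - 186 i \sqrt{3}\right) + 63893} = \sqrt{79331 - 186 i \sqrt{3}}$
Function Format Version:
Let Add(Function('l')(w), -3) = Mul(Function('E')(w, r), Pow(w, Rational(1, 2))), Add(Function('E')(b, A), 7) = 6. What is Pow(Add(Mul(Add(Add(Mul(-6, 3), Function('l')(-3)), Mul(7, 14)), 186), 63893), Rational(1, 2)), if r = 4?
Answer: Pow(Add(79331, Mul(-186, I, Pow(3, Rational(1, 2)))), Rational(1, 2)) ≈ Add(281.66, Mul(-0.5719, I))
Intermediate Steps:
Function('E')(b, A) = -1 (Function('E')(b, A) = Add(-7, 6) = -1)
Function('l')(w) = Add(3, Mul(-1, Pow(w, Rational(1, 2))))
Pow(Add(Mul(Add(Add(Mul(-6, 3), Function('l')(-3)), Mul(7, 14)), 186), 63893), Rational(1, 2)) = Pow(Add(Mul(Add(Add(Mul(-6, 3), Add(3, Mul(-1, Pow(-3, Rational(1, 2))))), Mul(7, 14)), 186), 63893), Rational(1, 2)) = Pow(Add(Mul(Add(Add(-18, Add(3, Mul(-1, Mul(I, Pow(3, Rational(1, 2)))))), 98), 186), 63893), Rational(1, 2)) = Pow(Add(Mul(Add(Add(-18, Add(3, Mul(-1, I, Pow(3, Rational(1, 2))))), 98), 186), 63893), Rational(1, 2)) = Pow(Add(Mul(Add(Add(-15, Mul(-1, I, Pow(3, Rational(1, 2)))), 98), 186), 63893), Rational(1, 2)) = Pow(Add(Mul(Add(83, Mul(-1, I, Pow(3, Rational(1, 2)))), 186), 63893), Rational(1, 2)) = Pow(Add(Add(15438, Mul(-186, I, Pow(3, Rational(1, 2)))), 63893), Rational(1, 2)) = Pow(Add(79331, Mul(-186, I, Pow(3, Rational(1, 2)))), Rational(1, 2))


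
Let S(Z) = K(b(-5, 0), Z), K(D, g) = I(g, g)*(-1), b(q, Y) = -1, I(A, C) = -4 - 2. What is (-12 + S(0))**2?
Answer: 36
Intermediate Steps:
I(A, C) = -6
K(D, g) = 6 (K(D, g) = -6*(-1) = 6)
S(Z) = 6
(-12 + S(0))**2 = (-12 + 6)**2 = (-6)**2 = 36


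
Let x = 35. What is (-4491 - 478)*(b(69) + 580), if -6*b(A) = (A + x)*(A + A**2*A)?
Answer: 28297322068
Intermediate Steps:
b(A) = -(35 + A)*(A + A**3)/6 (b(A) = -(A + 35)*(A + A**2*A)/6 = -(35 + A)*(A + A**3)/6)
(-4491 - 478)*(b(69) + 580) = (-4491 - 478)*(-1/6*69*(35 + 69 + 69**3 + 35*69**2) + 580) = -4969*(-1/6*69*(35 + 69 + 328509 + 35*4761) + 580) = -4969*(-1/6*69*(35 + 69 + 328509 + 166635) + 580) = -4969*(-1/6*69*495248 + 580) = -4969*(-5695352 + 580) = -4969*(-5694772) = 28297322068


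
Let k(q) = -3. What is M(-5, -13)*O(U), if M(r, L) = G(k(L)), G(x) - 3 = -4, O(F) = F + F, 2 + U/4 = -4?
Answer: 48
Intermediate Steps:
U = -24 (U = -8 + 4*(-4) = -8 - 16 = -24)
O(F) = 2*F
G(x) = -1 (G(x) = 3 - 4 = -1)
M(r, L) = -1
M(-5, -13)*O(U) = -2*(-24) = -1*(-48) = 48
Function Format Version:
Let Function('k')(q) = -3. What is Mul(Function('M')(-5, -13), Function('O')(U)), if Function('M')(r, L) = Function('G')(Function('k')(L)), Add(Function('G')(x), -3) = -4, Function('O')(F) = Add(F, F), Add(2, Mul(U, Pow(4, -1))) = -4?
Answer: 48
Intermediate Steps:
U = -24 (U = Add(-8, Mul(4, -4)) = Add(-8, -16) = -24)
Function('O')(F) = Mul(2, F)
Function('G')(x) = -1 (Function('G')(x) = Add(3, -4) = -1)
Function('M')(r, L) = -1
Mul(Function('M')(-5, -13), Function('O')(U)) = Mul(-1, Mul(2, -24)) = Mul(-1, -48) = 48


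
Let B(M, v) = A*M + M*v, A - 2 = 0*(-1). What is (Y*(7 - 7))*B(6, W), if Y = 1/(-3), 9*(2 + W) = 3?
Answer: 0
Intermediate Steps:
A = 2 (A = 2 + 0*(-1) = 2 + 0 = 2)
W = -5/3 (W = -2 + (⅑)*3 = -2 + ⅓ = -5/3 ≈ -1.6667)
B(M, v) = 2*M + M*v
Y = -⅓ ≈ -0.33333
(Y*(7 - 7))*B(6, W) = (-(7 - 7)/3)*(6*(2 - 5/3)) = (-⅓*0)*(6*(⅓)) = 0*2 = 0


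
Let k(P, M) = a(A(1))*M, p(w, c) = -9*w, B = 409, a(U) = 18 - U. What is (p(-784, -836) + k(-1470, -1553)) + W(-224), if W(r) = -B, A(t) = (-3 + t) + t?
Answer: -22860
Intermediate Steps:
A(t) = -3 + 2*t
k(P, M) = 19*M (k(P, M) = (18 - (-3 + 2*1))*M = (18 - (-3 + 2))*M = (18 - 1*(-1))*M = (18 + 1)*M = 19*M)
W(r) = -409 (W(r) = -1*409 = -409)
(p(-784, -836) + k(-1470, -1553)) + W(-224) = (-9*(-784) + 19*(-1553)) - 409 = (7056 - 29507) - 409 = -22451 - 409 = -22860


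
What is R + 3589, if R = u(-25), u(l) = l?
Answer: 3564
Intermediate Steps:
R = -25
R + 3589 = -25 + 3589 = 3564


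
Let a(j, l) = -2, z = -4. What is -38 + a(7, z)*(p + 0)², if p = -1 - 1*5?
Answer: -110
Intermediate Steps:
p = -6 (p = -1 - 5 = -6)
-38 + a(7, z)*(p + 0)² = -38 - 2*(-6 + 0)² = -38 - 2*(-6)² = -38 - 2*36 = -38 - 72 = -110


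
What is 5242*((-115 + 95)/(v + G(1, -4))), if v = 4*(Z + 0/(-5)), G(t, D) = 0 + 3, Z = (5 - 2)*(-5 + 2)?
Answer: 104840/33 ≈ 3177.0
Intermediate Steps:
Z = -9 (Z = 3*(-3) = -9)
G(t, D) = 3
v = -36 (v = 4*(-9 + 0/(-5)) = 4*(-9 + 0*(-⅕)) = 4*(-9 + 0) = 4*(-9) = -36)
5242*((-115 + 95)/(v + G(1, -4))) = 5242*((-115 + 95)/(-36 + 3)) = 5242*(-20/(-33)) = 5242*(-20*(-1/33)) = 5242*(20/33) = 104840/33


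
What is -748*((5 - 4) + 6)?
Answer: -5236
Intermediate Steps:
-748*((5 - 4) + 6) = -748*(1 + 6) = -748*7 = -5236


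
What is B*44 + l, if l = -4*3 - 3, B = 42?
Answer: 1833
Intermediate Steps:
l = -15 (l = -12 - 3 = -15)
B*44 + l = 42*44 - 15 = 1848 - 15 = 1833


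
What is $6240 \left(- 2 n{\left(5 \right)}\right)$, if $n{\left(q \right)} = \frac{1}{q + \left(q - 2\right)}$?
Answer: $-1560$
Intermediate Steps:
$n{\left(q \right)} = \frac{1}{-2 + 2 q}$ ($n{\left(q \right)} = \frac{1}{q + \left(q - 2\right)} = \frac{1}{q + \left(-2 + q\right)} = \frac{1}{-2 + 2 q}$)
$6240 \left(- 2 n{\left(5 \right)}\right) = 6240 \left(- 2 \frac{1}{2 \left(-1 + 5\right)}\right) = 6240 \left(- 2 \frac{1}{2 \cdot 4}\right) = 6240 \left(- 2 \cdot \frac{1}{2} \cdot \frac{1}{4}\right) = 6240 \left(\left(-2\right) \frac{1}{8}\right) = 6240 \left(- \frac{1}{4}\right) = -1560$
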